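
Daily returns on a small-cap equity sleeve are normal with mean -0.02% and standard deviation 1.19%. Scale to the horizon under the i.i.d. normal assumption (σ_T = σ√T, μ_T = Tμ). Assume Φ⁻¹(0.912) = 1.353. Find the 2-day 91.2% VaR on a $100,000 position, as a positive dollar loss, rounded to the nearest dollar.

$2,317

σ_{2d} = 1.19% × √2 = 1.683%; μ_{2d} = 2 × -0.02% = -0.040%.
VaR = −(-0.040%) + 1.353 × 1.683% = 2.317%.
On $100,000: 0.02317 × $100,000 = $2,317.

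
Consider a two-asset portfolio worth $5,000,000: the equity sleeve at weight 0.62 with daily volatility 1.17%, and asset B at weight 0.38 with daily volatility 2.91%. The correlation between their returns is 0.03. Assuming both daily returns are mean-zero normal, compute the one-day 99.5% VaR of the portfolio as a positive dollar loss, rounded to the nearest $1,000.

σ_p² = 0.62²·1.17² + 0.38²·2.91² + 2·0.03·0.62·0.38·1.17·2.91 = 1.7971 (%²).
σ_p = √1.7971 = 1.341%.
At 99.5%, z = 2.576.
VaR = 2.576 × 1.341% = 3.454%; on $5,000,000 that is $172,700.

$173,000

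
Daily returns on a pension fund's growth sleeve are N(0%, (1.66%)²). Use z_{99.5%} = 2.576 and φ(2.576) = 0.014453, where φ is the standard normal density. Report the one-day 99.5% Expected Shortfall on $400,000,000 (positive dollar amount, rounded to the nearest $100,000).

Tail multiplier: φ(z)/(1−α) = 0.014453 / 0.005 = 2.891.
ES = 1.66% × 2.891 = 4.799%.
On $400,000,000: 0.04799 × $400,000,000 = $19,196,000.

$19,200,000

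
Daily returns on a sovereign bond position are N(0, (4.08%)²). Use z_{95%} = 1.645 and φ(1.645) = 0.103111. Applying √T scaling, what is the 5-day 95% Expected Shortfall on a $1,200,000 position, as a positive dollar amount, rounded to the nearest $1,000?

σ_{5d} = 4.08% × √5 = 9.123%.
ES multiplier = φ(z)/(1−α) = 0.103111/0.05 = 2.062.
ES = 9.123% × 2.062 = 18.812%; on $1,200,000: $225,744.

$226,000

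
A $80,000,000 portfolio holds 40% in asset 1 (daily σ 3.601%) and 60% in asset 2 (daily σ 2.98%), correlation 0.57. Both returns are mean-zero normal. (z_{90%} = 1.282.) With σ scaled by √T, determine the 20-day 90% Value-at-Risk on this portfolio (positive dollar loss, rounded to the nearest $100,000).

$13,100,000

σ_p = √(0.4²·3.601² + 0.6²·2.98² + 2·0.57·0.4·0.6·3.601·2.98) = 2.865%.
σ_{20d} = 2.865% × √20 = 12.813%.
VaR = 1.282 × 12.813% = 16.426%; on $80,000,000 that is $13,140,800.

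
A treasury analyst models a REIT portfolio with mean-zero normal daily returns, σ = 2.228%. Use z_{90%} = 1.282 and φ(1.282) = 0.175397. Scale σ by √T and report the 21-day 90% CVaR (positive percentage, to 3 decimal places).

σ_{21d} = 2.228% × √21 = 10.210%.
ES multiplier = φ(z)/(1−α) = 0.175397/0.1 = 1.754.
ES = 10.210% × 1.754 = 17.908%.

17.908%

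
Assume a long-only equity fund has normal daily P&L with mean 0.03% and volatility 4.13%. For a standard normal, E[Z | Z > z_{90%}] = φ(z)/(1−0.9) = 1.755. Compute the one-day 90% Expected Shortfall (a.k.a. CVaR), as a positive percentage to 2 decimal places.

ES = −(0.03%) + 4.13% × 1.755 = 7.218%.

7.22%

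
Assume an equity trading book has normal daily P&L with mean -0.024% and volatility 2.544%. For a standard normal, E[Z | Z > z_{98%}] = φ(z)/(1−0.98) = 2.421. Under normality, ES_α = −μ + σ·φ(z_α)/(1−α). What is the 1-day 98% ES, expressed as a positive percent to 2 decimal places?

6.18%

ES = −(-0.024%) + 2.544% × 2.421 = 6.183%.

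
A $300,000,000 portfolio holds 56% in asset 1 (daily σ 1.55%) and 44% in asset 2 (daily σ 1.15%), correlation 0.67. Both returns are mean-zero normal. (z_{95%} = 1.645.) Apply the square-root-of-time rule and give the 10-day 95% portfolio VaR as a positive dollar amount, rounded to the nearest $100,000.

$19,700,000

σ_p = √(0.56²·1.55² + 0.44²·1.15² + 2·0.67·0.56·0.44·1.55·1.15) = 1.264%.
σ_{10d} = 1.264% × √10 = 3.997%.
VaR = 1.645 × 3.997% = 6.575%; on $300,000,000 that is $19,725,000.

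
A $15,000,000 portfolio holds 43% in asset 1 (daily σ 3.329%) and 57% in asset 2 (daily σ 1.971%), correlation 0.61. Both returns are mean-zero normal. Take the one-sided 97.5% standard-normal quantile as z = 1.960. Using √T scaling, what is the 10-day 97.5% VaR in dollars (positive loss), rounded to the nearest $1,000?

$2,135,000

σ_p = √(0.43²·3.329² + 0.57²·1.971² + 2·0.61·0.43·0.57·3.329·1.971) = 2.296%.
σ_{10d} = 2.296% × √10 = 7.261%.
VaR = 1.960 × 7.261% = 14.232%; on $15,000,000 that is $2,134,800.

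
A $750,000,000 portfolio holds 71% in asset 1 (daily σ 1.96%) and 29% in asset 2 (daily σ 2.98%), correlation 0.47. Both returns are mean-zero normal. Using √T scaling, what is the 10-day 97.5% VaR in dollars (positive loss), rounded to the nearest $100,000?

σ_p = √(0.71²·1.96² + 0.29²·2.98² + 2·0.47·0.71·0.29·1.96·2.98) = 1.953%.
σ_{10d} = 1.953% × √10 = 6.176%.
z(97.5%) = 1.960.
VaR = 1.960 × 6.176% = 12.105%; on $750,000,000 that is $90,787,500.

$90,800,000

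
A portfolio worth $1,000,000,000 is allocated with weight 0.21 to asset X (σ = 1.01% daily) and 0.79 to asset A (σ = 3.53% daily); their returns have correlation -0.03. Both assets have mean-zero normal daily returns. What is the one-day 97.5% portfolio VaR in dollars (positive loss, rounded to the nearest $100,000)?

σ_p² = 0.21²·1.01² + 0.79²·3.53² + 2·-0.03·0.21·0.79·1.01·3.53 = 7.7863 (%²).
σ_p = √7.7863 = 2.790%.
At 97.5%, z = 1.960.
VaR = 1.960 × 2.790% = 5.468%; on $1,000,000,000 that is $54,680,000.

$54,700,000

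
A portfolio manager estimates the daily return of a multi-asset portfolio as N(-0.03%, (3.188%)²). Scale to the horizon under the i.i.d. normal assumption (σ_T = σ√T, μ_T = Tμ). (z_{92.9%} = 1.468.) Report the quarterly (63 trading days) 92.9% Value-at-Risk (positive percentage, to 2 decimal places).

39.04%

σ_{63d} = 3.188% × √63 = 25.304%; μ_{63d} = 63 × -0.03% = -1.890%.
VaR = −(-1.890%) + 1.468 × 25.304% = 39.036%.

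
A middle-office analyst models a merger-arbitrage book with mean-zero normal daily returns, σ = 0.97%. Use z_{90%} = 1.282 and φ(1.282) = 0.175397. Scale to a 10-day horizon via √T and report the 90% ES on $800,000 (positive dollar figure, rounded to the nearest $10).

$43,040

σ_{10d} = 0.97% × √10 = 3.067%.
ES multiplier = φ(z)/(1−α) = 0.175397/0.1 = 1.754.
ES = 3.067% × 1.754 = 5.380%; on $800,000: $43,040.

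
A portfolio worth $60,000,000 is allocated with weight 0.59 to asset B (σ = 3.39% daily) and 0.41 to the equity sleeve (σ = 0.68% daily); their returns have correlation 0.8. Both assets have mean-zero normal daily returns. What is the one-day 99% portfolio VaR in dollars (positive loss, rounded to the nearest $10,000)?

σ_p² = 0.59²·3.39² + 0.41²·0.68² + 2·0.8·0.59·0.41·3.39·0.68 = 4.9703 (%²).
σ_p = √4.9703 = 2.229%.
At 99%, z = 2.326.
VaR = 2.326 × 2.229% = 5.185%; on $60,000,000 that is $3,111,000.

$3,110,000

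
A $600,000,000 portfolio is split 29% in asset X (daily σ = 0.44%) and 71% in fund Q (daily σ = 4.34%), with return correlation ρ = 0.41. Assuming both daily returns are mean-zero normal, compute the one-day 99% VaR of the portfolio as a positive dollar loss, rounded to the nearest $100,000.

σ_p² = 0.29²·0.44² + 0.71²·4.34² + 2·0.41·0.29·0.71·0.44·4.34 = 9.8337 (%²).
σ_p = √9.8337 = 3.136%.
At 99%, z = 2.326.
VaR = 2.326 × 3.136% = 7.294%; on $600,000,000 that is $43,764,000.

$43,800,000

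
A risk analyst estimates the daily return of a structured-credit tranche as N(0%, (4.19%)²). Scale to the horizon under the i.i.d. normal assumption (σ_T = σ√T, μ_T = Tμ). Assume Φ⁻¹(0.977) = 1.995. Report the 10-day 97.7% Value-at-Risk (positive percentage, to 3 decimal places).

σ_{10d} = 4.19% × √10 = 13.250%.
VaR = 1.995 × 13.250% = 26.434%.

26.434%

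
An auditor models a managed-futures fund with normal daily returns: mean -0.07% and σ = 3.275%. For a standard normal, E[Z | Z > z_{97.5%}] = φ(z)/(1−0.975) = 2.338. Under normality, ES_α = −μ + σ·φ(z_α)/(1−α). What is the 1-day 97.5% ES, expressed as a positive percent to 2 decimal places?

ES = −(-0.07%) + 3.275% × 2.338 = 7.727%.

7.73%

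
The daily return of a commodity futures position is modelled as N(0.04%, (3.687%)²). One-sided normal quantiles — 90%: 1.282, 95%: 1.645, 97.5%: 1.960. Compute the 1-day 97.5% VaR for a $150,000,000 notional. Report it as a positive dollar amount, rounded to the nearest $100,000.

VaR = −μ + z·σ = −(0.04%) + 1.960 × 3.687% = 7.187%.
On $150,000,000: 0.07187 × $150,000,000 = $10,780,500.

$10,800,000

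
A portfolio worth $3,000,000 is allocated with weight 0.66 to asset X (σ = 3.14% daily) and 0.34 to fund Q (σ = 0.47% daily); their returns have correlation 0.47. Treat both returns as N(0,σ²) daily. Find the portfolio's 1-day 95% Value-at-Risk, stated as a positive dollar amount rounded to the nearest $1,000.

$106,000

σ_p² = 0.66²·3.14² + 0.34²·0.47² + 2·0.47·0.66·0.34·3.14·0.47 = 4.6317 (%²).
σ_p = √4.6317 = 2.152%.
At 95%, z = 1.645.
VaR = 1.645 × 2.152% = 3.540%; on $3,000,000 that is $106,200.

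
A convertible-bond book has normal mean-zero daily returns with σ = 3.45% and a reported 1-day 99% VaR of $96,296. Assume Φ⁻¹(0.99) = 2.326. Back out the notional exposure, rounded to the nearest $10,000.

VaR as a fraction of value: z·σ = 2.326 × 3.45% = 8.0247%.
Position = $96,296 / 0.080247 = $1,199,995.

$1,200,000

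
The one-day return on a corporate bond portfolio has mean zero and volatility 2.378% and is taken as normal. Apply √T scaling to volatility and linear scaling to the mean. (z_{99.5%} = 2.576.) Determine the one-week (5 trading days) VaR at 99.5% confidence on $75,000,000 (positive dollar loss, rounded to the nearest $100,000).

$10,300,000

σ_{5d} = 2.378% × √5 = 5.317%.
VaR = 2.576 × 5.317% = 13.697%.
On $75,000,000: 0.13697 × $75,000,000 = $10,272,750.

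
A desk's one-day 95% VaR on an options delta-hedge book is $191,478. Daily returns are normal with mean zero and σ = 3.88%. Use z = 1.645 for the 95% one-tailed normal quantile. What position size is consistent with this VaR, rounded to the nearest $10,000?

VaR as a fraction of value: z·σ = 1.645 × 3.88% = 6.3826%.
Position = $191,478 / 0.063826 = $3,000,000.

$3,000,000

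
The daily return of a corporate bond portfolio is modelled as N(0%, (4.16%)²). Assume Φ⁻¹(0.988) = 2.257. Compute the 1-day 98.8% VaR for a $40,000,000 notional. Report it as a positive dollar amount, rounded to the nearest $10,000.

$3,760,000

VaR = z·σ = 2.257 × 4.16% = 9.389%.
On $40,000,000: 0.09389 × $40,000,000 = $3,755,600.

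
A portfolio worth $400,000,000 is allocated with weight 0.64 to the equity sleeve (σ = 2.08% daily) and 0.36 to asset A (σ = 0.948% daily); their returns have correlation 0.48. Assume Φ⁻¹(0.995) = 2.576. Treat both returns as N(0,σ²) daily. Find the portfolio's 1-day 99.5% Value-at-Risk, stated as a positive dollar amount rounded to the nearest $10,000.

$15,710,000

σ_p² = 0.64²·2.08² + 0.36²·0.948² + 2·0.48·0.64·0.36·2.08·0.948 = 2.3247 (%²).
σ_p = √2.3247 = 1.525%.
VaR = 2.576 × 1.525% = 3.928%; on $400,000,000 that is $15,712,000.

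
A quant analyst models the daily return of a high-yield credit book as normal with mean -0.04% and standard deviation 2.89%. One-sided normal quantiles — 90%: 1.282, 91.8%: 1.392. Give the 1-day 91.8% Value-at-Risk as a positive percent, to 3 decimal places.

4.063%

VaR = −μ + z·σ = −(-0.04%) + 1.392 × 2.89% = 4.063%.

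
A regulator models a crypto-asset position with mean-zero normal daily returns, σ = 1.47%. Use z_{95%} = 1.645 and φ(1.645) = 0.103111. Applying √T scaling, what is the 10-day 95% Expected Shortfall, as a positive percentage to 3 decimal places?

9.586%

σ_{10d} = 1.47% × √10 = 4.649%.
ES multiplier = φ(z)/(1−α) = 0.103111/0.05 = 2.062.
ES = 4.649% × 2.062 = 9.586%.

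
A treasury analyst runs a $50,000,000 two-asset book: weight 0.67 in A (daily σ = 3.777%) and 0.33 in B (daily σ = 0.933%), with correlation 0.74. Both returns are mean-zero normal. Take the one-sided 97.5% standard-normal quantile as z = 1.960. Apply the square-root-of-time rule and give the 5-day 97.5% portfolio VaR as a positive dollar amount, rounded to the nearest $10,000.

$6,060,000

σ_p = √(0.67²·3.777² + 0.33²·0.933² + 2·0.74·0.67·0.33·3.777·0.933) = 2.766%.
σ_{5d} = 2.766% × √5 = 6.185%.
VaR = 1.960 × 6.185% = 12.123%; on $50,000,000 that is $6,061,500.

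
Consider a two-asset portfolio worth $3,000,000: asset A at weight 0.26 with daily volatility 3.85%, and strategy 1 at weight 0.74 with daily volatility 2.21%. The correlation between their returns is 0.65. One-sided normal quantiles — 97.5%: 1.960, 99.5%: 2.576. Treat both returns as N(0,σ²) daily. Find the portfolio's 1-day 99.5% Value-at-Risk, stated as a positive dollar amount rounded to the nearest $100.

σ_p² = 0.26²·3.85² + 0.74²·2.21² + 2·0.65·0.26·0.74·3.85·2.21 = 5.8047 (%²).
σ_p = √5.8047 = 2.409%.
VaR = 2.576 × 2.409% = 6.206%; on $3,000,000 that is $186,180.

$186,200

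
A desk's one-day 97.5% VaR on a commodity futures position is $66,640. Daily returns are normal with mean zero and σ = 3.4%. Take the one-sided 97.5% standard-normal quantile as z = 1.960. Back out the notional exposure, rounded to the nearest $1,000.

$1,000,000

VaR as a fraction of value: z·σ = 1.960 × 3.4% = 6.664%.
Position = $66,640 / 0.06664 = $1,000,000.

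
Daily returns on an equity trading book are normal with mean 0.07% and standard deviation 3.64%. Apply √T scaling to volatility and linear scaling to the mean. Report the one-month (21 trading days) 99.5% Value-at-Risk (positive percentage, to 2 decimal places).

At 99.5%, z = 2.576.
σ_{21d} = 3.64% × √21 = 16.681%; μ_{21d} = 21 × 0.07% = 1.470%.
VaR = −(1.470%) + 2.576 × 16.681% = 41.500%.

41.50%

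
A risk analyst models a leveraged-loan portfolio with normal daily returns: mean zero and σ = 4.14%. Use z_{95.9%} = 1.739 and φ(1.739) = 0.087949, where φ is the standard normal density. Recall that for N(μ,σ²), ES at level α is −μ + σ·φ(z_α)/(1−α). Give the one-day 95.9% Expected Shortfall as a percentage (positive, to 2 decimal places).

8.88%

Tail multiplier: φ(z)/(1−α) = 0.087949 / 0.041 = 2.145.
ES = 4.14% × 2.145 = 8.880%.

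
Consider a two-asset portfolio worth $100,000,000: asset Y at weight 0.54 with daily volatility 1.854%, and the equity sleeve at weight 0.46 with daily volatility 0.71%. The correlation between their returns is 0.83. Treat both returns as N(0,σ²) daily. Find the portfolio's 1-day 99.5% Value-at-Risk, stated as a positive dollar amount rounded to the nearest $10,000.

σ_p² = 0.54²·1.854² + 0.46²·0.71² + 2·0.83·0.54·0.46·1.854·0.71 = 1.6518 (%²).
σ_p = √1.6518 = 1.285%.
At 99.5%, z = 2.576.
VaR = 2.576 × 1.285% = 3.310%; on $100,000,000 that is $3,310,000.

$3,310,000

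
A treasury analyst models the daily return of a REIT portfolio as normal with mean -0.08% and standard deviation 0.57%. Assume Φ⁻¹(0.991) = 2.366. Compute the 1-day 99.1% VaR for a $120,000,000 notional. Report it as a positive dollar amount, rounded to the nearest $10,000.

VaR = −μ + z·σ = −(-0.08%) + 2.366 × 0.57% = 1.429%.
On $120,000,000: 0.01429 × $120,000,000 = $1,714,800.

$1,710,000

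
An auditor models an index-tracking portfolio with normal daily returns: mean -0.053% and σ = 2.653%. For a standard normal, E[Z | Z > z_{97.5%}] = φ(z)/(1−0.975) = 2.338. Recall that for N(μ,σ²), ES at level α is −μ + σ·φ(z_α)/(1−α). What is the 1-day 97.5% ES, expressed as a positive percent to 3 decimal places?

ES = −(-0.053%) + 2.653% × 2.338 = 6.256%.

6.256%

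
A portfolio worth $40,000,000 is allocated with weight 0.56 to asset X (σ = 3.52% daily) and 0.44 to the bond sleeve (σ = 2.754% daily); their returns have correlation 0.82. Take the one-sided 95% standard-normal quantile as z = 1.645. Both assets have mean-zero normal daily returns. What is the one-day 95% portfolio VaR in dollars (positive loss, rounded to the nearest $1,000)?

σ_p² = 0.56²·3.52² + 0.44²·2.754² + 2·0.82·0.56·0.44·3.52·2.754 = 9.2713 (%²).
σ_p = √9.2713 = 3.045%.
VaR = 1.645 × 3.045% = 5.009%; on $40,000,000 that is $2,003,600.

$2,004,000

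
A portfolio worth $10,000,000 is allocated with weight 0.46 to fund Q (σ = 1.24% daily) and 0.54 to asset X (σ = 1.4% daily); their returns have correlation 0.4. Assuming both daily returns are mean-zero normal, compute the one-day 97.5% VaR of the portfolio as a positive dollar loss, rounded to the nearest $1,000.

σ_p² = 0.46²·1.24² + 0.54²·1.4² + 2·0.4·0.46·0.54·1.24·1.4 = 1.2419 (%²).
σ_p = √1.2419 = 1.114%.
At 97.5%, z = 1.960.
VaR = 1.960 × 1.114% = 2.183%; on $10,000,000 that is $218,300.

$218,000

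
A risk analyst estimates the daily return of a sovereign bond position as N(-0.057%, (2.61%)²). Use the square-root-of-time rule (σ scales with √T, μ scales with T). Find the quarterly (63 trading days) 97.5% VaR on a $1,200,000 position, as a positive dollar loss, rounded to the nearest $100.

At 97.5%, z = 1.960.
σ_{63d} = 2.61% × √63 = 20.716%; μ_{63d} = 63 × -0.057% = -3.591%.
VaR = −(-3.591%) + 1.960 × 20.716% = 44.194%.
On $1,200,000: 0.44194 × $1,200,000 = $530,328.

$530,300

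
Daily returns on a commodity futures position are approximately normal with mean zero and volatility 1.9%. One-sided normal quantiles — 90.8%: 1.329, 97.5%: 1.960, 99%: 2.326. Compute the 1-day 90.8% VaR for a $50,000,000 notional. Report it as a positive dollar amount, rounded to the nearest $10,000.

$1,260,000

VaR = z·σ = 1.329 × 1.9% = 2.525%.
On $50,000,000: 0.02525 × $50,000,000 = $1,262,500.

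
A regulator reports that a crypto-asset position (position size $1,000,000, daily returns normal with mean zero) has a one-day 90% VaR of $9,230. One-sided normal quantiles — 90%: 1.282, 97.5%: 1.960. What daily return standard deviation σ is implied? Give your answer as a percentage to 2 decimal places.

0.72%

VaR as a fraction: $9,230 / $1,000,000 = 0.923%.
σ = VaR / z = 0.923% / 1.282 = 0.720%.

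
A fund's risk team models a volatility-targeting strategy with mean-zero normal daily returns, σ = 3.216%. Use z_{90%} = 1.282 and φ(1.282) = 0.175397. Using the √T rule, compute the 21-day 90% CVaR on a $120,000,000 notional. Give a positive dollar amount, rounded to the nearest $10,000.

$31,020,000

σ_{21d} = 3.216% × √21 = 14.738%.
ES multiplier = φ(z)/(1−α) = 0.175397/0.1 = 1.754.
ES = 14.738% × 1.754 = 25.850%; on $120,000,000: $31,020,000.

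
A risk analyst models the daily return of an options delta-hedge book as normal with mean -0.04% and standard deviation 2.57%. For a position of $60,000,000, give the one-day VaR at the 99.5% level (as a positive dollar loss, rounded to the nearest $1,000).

At 99.5% one-sided, z = 2.576.
VaR = −μ + z·σ = −(-0.04%) + 2.576 × 2.57% = 6.660%.
On $60,000,000: 0.06660 × $60,000,000 = $3,996,000.

$3,996,000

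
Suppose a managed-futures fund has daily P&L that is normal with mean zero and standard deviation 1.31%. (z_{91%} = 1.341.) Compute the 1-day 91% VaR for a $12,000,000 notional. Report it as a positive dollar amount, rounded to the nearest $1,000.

$211,000

VaR = z·σ = 1.341 × 1.31% = 1.757%.
On $12,000,000: 0.01757 × $12,000,000 = $210,840.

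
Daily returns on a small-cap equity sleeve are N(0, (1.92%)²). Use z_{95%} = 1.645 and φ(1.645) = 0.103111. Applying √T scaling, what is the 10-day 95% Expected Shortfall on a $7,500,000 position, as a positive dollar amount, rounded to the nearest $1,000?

$939,000

σ_{10d} = 1.92% × √10 = 6.072%.
ES multiplier = φ(z)/(1−α) = 0.103111/0.05 = 2.062.
ES = 6.072% × 2.062 = 12.520%; on $7,500,000: $939,000.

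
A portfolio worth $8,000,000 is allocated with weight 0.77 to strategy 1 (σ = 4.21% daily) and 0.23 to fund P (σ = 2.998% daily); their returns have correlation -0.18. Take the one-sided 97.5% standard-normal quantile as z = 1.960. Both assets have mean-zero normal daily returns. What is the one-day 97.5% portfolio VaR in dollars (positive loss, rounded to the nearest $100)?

$500,300

σ_p² = 0.77²·4.21² + 0.23²·2.998² + 2·-0.18·0.77·0.23·4.21·2.998 = 10.1794 (%²).
σ_p = √10.1794 = 3.191%.
VaR = 1.960 × 3.191% = 6.254%; on $8,000,000 that is $500,320.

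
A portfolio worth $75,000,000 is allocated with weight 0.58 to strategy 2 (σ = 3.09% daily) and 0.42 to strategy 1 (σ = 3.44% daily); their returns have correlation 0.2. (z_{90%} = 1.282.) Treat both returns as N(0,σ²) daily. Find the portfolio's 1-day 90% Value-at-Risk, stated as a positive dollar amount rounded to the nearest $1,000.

σ_p² = 0.58²·3.09² + 0.42²·3.44² + 2·0.2·0.58·0.42·3.09·3.44 = 6.3352 (%²).
σ_p = √6.3352 = 2.517%.
VaR = 1.282 × 2.517% = 3.227%; on $75,000,000 that is $2,420,250.

$2,420,000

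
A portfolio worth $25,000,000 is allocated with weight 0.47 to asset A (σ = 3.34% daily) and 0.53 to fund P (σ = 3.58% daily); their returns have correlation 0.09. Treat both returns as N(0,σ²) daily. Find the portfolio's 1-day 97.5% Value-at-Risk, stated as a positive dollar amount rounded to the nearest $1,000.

$1,259,000

σ_p² = 0.47²·3.34² + 0.53²·3.58² + 2·0.09·0.47·0.53·3.34·3.58 = 6.6005 (%²).
σ_p = √6.6005 = 2.569%.
At 97.5%, z = 1.960.
VaR = 1.960 × 2.569% = 5.035%; on $25,000,000 that is $1,258,750.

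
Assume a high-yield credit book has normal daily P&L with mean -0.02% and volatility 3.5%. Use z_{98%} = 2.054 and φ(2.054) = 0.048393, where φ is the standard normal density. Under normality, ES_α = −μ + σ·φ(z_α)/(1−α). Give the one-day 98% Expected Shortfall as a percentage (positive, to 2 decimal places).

8.49%

Tail multiplier: φ(z)/(1−α) = 0.048393 / 0.02 = 2.420.
ES = −(-0.02%) + 3.5% × 2.420 = 8.490%.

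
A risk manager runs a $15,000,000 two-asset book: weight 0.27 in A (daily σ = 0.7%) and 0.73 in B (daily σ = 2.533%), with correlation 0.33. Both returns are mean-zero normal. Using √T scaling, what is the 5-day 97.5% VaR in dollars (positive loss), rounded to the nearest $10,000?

σ_p = √(0.27²·0.7² + 0.73²·2.533² + 2·0.33·0.27·0.73·0.7·2.533) = 1.920%.
σ_{5d} = 1.920% × √5 = 4.293%.
z(97.5%) = 1.960.
VaR = 1.960 × 4.293% = 8.414%; on $15,000,000 that is $1,262,100.

$1,260,000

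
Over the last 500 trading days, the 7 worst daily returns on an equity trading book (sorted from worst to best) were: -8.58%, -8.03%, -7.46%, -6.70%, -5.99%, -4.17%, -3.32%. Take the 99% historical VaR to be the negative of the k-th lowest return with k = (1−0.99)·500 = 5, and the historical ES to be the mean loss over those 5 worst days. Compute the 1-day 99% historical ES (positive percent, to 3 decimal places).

7.352%

The 5 worst returns sum to -36.76%.
ES = −(-36.76%) / 5 = 7.352%.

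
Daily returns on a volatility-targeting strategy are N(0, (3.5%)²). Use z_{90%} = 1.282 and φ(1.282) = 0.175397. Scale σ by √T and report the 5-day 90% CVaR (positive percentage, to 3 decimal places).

σ_{5d} = 3.5% × √5 = 7.826%.
ES multiplier = φ(z)/(1−α) = 0.175397/0.1 = 1.754.
ES = 7.826% × 1.754 = 13.727%.

13.727%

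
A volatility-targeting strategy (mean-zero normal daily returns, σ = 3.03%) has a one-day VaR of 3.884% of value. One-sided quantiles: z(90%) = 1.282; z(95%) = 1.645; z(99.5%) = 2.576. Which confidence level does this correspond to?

90%

Implied z = VaR/σ = 3.884 / 3.03 = 1.282.
This matches z(90%) = 1.282.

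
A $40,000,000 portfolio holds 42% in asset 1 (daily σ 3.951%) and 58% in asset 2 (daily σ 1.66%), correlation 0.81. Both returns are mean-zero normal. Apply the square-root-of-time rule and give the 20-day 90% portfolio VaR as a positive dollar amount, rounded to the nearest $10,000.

$5,740,000

σ_p = √(0.42²·3.951² + 0.58²·1.66² + 2·0.81·0.42·0.58·3.951·1.66) = 2.504%.
σ_{20d} = 2.504% × √20 = 11.198%.
z(90%) = 1.282.
VaR = 1.282 × 11.198% = 14.356%; on $40,000,000 that is $5,742,400.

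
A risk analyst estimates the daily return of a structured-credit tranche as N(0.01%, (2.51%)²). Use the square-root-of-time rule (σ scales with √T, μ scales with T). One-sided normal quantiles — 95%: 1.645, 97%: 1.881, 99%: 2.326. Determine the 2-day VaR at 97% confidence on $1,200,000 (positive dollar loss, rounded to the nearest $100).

σ_{2d} = 2.51% × √2 = 3.550%; μ_{2d} = 2 × 0.01% = 0.020%.
VaR = −(0.020%) + 1.881 × 3.550% = 6.658%.
On $1,200,000: 0.06658 × $1,200,000 = $79,896.

$79,900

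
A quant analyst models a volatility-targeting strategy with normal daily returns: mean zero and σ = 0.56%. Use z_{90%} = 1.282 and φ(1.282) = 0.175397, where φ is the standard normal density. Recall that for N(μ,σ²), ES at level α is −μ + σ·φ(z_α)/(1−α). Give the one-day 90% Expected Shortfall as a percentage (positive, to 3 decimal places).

Tail multiplier: φ(z)/(1−α) = 0.175397 / 0.1 = 1.754.
ES = 0.56% × 1.754 = 0.982%.

0.982%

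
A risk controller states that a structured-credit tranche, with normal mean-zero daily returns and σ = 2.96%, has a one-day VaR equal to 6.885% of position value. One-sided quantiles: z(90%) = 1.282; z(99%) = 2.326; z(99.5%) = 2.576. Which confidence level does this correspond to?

99%

Implied z = VaR/σ = 6.885 / 2.96 = 2.326.
This matches z(99%) = 2.326.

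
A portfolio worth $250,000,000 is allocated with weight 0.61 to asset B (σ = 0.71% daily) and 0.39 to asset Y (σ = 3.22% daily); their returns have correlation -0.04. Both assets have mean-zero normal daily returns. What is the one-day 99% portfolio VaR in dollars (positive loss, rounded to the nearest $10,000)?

$7,630,000

σ_p² = 0.61²·0.71² + 0.39²·3.22² + 2·-0.04·0.61·0.39·0.71·3.22 = 1.7211 (%²).
σ_p = √1.7211 = 1.312%.
At 99%, z = 2.326.
VaR = 2.326 × 1.312% = 3.052%; on $250,000,000 that is $7,630,000.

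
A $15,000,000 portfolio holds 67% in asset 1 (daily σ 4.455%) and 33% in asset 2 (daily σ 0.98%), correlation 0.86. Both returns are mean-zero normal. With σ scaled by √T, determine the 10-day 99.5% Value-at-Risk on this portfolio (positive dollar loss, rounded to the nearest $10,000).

σ_p = √(0.67²·4.455² + 0.33²·0.98² + 2·0.86·0.67·0.33·4.455·0.98) = 3.267%.
σ_{10d} = 3.267% × √10 = 10.331%.
z(99.5%) = 2.576.
VaR = 2.576 × 10.331% = 26.613%; on $15,000,000 that is $3,991,950.

$3,990,000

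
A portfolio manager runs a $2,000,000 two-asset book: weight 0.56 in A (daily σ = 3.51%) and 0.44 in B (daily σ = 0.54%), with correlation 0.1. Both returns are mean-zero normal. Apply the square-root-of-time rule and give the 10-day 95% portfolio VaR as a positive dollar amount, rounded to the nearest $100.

$208,400

σ_p = √(0.56²·3.51² + 0.44²·0.54² + 2·0.1·0.56·0.44·3.51·0.54) = 2.003%.
σ_{10d} = 2.003% × √10 = 6.334%.
z(95%) = 1.645.
VaR = 1.645 × 6.334% = 10.419%; on $2,000,000 that is $208,380.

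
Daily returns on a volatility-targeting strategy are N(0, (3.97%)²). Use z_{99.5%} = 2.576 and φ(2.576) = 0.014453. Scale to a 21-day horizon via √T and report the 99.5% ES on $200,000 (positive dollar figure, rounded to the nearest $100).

$105,200

σ_{21d} = 3.97% × √21 = 18.193%.
ES multiplier = φ(z)/(1−α) = 0.014453/0.005 = 2.891.
ES = 18.193% × 2.891 = 52.596%; on $200,000: $105,192.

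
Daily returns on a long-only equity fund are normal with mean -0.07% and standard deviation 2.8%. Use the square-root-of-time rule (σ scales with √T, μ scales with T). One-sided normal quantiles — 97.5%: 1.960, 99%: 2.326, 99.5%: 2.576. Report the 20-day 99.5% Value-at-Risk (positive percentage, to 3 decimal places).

33.657%

σ_{20d} = 2.8% × √20 = 12.522%; μ_{20d} = 20 × -0.07% = -1.400%.
VaR = −(-1.400%) + 2.576 × 12.522% = 33.657%.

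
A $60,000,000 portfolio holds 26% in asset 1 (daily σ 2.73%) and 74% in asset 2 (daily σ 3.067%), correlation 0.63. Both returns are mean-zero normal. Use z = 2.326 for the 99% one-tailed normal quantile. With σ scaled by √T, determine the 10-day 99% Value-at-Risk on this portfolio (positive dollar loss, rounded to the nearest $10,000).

$12,230,000

σ_p = √(0.26²·2.73² + 0.74²·3.067² + 2·0.63·0.26·0.74·2.73·3.067) = 2.772%.
σ_{10d} = 2.772% × √10 = 8.766%.
VaR = 2.326 × 8.766% = 20.390%; on $60,000,000 that is $12,234,000.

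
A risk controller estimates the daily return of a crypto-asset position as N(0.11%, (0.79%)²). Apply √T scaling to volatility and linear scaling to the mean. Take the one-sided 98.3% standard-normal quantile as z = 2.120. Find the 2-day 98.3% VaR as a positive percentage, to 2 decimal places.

σ_{2d} = 0.79% × √2 = 1.117%; μ_{2d} = 2 × 0.11% = 0.220%.
VaR = −(0.220%) + 2.120 × 1.117% = 2.148%.

2.15%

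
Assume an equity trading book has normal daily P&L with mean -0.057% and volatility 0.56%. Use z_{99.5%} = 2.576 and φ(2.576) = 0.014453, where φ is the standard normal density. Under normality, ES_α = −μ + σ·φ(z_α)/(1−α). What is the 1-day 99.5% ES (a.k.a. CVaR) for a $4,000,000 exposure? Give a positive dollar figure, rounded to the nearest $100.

$67,000

Tail multiplier: φ(z)/(1−α) = 0.014453 / 0.005 = 2.891.
ES = −(-0.057%) + 0.56% × 2.891 = 1.676%.
On $4,000,000: 0.01676 × $4,000,000 = $67,040.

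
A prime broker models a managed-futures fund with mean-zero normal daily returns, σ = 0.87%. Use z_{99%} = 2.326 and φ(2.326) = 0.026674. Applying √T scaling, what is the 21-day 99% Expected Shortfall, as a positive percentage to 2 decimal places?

σ_{21d} = 0.87% × √21 = 3.987%.
ES multiplier = φ(z)/(1−α) = 0.026674/0.01 = 2.667.
ES = 3.987% × 2.667 = 10.633%.

10.63%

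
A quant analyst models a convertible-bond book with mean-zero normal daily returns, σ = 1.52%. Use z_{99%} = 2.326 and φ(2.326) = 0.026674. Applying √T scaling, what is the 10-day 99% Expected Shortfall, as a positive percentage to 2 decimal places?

σ_{10d} = 1.52% × √10 = 4.807%.
ES multiplier = φ(z)/(1−α) = 0.026674/0.01 = 2.667.
ES = 4.807% × 2.667 = 12.820%.

12.82%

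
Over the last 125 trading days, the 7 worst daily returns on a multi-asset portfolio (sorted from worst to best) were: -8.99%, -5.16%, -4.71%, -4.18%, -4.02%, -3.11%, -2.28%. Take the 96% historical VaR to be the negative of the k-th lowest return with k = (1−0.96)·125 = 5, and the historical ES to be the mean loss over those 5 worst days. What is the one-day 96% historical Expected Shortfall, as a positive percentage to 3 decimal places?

The 5 worst returns sum to -27.06%.
ES = −(-27.06%) / 5 = 5.412%.

5.412%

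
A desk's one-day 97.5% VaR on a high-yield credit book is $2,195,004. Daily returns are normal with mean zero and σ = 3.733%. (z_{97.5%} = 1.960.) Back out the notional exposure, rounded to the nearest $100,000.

VaR as a fraction of value: z·σ = 1.960 × 3.733% = 7.31668%.
Position = $2,195,004 / 0.0731668 = $30,000,000.

$30,000,000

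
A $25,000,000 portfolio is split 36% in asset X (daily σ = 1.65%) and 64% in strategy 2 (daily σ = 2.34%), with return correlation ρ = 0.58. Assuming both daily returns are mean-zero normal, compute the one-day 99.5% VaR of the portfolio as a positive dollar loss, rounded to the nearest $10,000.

σ_p² = 0.36²·1.65² + 0.64²·2.34² + 2·0.58·0.36·0.64·1.65·2.34 = 3.6275 (%²).
σ_p = √3.6275 = 1.905%.
At 99.5%, z = 2.576.
VaR = 2.576 × 1.905% = 4.907%; on $25,000,000 that is $1,226,750.

$1,230,000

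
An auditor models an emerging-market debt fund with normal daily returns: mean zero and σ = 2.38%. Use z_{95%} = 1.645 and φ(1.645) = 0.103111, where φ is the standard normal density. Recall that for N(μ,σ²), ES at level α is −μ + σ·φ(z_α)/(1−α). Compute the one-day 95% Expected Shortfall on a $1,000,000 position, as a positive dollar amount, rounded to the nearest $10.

$49,080

Tail multiplier: φ(z)/(1−α) = 0.103111 / 0.05 = 2.062.
ES = 2.38% × 2.062 = 4.908%.
On $1,000,000: 0.04908 × $1,000,000 = $49,080.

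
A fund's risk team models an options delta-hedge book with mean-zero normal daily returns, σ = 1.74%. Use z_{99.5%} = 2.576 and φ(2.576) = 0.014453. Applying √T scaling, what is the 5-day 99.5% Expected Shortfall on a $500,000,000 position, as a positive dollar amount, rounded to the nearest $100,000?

$56,200,000

σ_{5d} = 1.74% × √5 = 3.891%.
ES multiplier = φ(z)/(1−α) = 0.014453/0.005 = 2.891.
ES = 3.891% × 2.891 = 11.249%; on $500,000,000: $56,245,000.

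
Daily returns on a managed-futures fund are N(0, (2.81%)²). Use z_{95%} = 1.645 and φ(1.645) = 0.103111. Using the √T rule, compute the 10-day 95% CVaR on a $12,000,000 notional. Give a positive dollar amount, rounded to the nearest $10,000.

$2,200,000

σ_{10d} = 2.81% × √10 = 8.886%.
ES multiplier = φ(z)/(1−α) = 0.103111/0.05 = 2.062.
ES = 8.886% × 2.062 = 18.323%; on $12,000,000: $2,198,760.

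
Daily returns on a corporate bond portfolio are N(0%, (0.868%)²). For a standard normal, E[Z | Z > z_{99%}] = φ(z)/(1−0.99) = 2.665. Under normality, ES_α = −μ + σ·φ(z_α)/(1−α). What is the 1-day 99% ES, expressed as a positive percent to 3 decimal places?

2.313%

ES = 0.868% × 2.665 = 2.313%.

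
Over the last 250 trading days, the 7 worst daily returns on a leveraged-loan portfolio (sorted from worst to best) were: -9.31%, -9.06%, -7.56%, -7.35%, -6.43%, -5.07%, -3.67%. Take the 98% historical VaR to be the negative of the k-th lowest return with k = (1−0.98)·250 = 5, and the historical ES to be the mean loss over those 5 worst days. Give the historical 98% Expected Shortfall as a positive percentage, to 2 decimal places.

7.94%

The 5 worst returns sum to -39.71%.
ES = −(-39.71%) / 5 = 7.942% ≈ 7.94%.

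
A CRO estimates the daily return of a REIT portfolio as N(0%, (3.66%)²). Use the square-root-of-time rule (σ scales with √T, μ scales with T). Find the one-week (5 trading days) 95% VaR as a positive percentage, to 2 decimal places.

13.46%

At 95%, z = 1.645.
σ_{5d} = 3.66% × √5 = 8.184%.
VaR = 1.645 × 8.184% = 13.463%.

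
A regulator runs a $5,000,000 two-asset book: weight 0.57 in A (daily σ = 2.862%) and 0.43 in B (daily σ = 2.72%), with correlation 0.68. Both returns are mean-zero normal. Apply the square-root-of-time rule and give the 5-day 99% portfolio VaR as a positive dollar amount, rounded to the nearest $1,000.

σ_p = √(0.57²·2.862² + 0.43²·2.72² + 2·0.68·0.57·0.43·2.862·2.72) = 2.574%.
σ_{5d} = 2.574% × √5 = 5.756%.
z(99%) = 2.326.
VaR = 2.326 × 5.756% = 13.388%; on $5,000,000 that is $669,400.

$669,000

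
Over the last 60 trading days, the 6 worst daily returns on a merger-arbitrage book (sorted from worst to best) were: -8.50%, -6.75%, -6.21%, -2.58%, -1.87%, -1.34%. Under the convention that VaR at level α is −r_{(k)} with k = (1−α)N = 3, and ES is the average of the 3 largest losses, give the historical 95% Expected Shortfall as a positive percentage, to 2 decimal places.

The 3 worst returns sum to -21.46%.
ES = −(-21.46%) / 3 = 7.1533…% ≈ 7.15%.

7.15%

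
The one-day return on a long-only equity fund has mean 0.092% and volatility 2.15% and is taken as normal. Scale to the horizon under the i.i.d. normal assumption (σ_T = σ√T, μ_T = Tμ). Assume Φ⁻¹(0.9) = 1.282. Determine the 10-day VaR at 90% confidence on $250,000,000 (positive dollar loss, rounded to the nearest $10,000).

$19,490,000

σ_{10d} = 2.15% × √10 = 6.799%; μ_{10d} = 10 × 0.092% = 0.920%.
VaR = −(0.920%) + 1.282 × 6.799% = 7.796%.
On $250,000,000: 0.07796 × $250,000,000 = $19,490,000.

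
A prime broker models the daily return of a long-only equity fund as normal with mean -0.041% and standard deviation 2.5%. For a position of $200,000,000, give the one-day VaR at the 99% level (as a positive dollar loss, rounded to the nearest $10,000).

$11,710,000

At 99% one-sided, z = 2.326.
VaR = −μ + z·σ = −(-0.041%) + 2.326 × 2.5% = 5.856%.
On $200,000,000: 0.05856 × $200,000,000 = $11,712,000.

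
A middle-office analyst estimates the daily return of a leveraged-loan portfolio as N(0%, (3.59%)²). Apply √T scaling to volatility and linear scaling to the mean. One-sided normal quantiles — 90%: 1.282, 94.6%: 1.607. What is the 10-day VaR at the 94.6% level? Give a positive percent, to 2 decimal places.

18.24%

σ_{10d} = 3.59% × √10 = 11.353%.
VaR = 1.607 × 11.353% = 18.244%.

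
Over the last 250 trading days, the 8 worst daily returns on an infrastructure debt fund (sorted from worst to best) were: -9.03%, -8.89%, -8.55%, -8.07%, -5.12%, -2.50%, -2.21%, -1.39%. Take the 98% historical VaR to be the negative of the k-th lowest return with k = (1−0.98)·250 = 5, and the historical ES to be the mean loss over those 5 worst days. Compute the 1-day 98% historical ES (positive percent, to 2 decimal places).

7.93%

The 5 worst returns sum to -39.66%.
ES = −(-39.66%) / 5 = 7.932% ≈ 7.93%.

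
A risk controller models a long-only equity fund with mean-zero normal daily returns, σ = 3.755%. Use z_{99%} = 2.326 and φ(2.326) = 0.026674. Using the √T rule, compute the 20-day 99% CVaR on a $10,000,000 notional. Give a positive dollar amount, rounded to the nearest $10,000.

σ_{20d} = 3.755% × √20 = 16.793%.
ES multiplier = φ(z)/(1−α) = 0.026674/0.01 = 2.667.
ES = 16.793% × 2.667 = 44.787%; on $10,000,000: $4,478,700.

$4,480,000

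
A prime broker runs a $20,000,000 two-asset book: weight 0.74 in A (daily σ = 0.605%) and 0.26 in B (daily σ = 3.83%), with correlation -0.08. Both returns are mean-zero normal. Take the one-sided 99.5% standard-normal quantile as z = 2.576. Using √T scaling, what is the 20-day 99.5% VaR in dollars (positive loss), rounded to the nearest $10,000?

$2,440,000

σ_p = √(0.74²·0.605² + 0.26²·3.83² + 2·-0.08·0.74·0.26·0.605·3.83) = 1.059%.
σ_{20d} = 1.059% × √20 = 4.736%.
VaR = 2.576 × 4.736% = 12.200%; on $20,000,000 that is $2,440,000.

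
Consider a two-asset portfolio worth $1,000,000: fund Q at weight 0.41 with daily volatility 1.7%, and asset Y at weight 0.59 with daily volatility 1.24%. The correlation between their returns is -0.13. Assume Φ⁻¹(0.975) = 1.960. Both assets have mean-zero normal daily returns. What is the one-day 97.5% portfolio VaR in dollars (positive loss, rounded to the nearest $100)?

σ_p² = 0.41²·1.7² + 0.59²·1.24² + 2·-0.13·0.41·0.59·1.7·1.24 = 0.8885 (%²).
σ_p = √0.8885 = 0.943%.
VaR = 1.960 × 0.943% = 1.848%; on $1,000,000 that is $18,480.

$18,500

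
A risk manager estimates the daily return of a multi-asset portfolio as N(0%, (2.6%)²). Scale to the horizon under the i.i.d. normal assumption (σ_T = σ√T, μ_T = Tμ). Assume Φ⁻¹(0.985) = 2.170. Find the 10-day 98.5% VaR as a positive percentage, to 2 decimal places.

σ_{10d} = 2.6% × √10 = 8.222%.
VaR = 2.170 × 8.222% = 17.842%.

17.84%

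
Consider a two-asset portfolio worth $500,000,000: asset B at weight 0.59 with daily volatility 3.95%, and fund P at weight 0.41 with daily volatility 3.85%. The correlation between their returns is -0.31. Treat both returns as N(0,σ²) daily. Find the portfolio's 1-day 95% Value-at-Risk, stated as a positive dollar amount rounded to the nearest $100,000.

σ_p² = 0.59²·3.95² + 0.41²·3.85² + 2·-0.31·0.59·0.41·3.95·3.85 = 5.6421 (%²).
σ_p = √5.6421 = 2.375%.
At 95%, z = 1.645.
VaR = 1.645 × 2.375% = 3.907%; on $500,000,000 that is $19,535,000.

$19,500,000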